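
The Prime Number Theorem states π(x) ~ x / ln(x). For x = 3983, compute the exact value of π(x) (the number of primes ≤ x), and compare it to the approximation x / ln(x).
π(3983) = 549;  x/ln(x) ≈ 480.47;  relative error ≈ 12.48%.

Directly count primes up to 3983: π(3983) = 549. The PNT approximation gives 3983/ln(3983) ≈ 3983/8.28979 ≈ 480.47. Relative error (π(x) − x/ln(x)) / π(x) ≈ 12.48%; the approximation is known to undercount slightly (Li(x) is a better estimate).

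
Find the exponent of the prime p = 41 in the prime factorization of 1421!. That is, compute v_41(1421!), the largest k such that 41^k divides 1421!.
v_41(1421!) = 34

Legendre's formula: v_p(n!) = Σ_{k ≥ 1} ⌊n / p^k⌋. For p = 41, n = 1421, the terms are:
  ⌊1421/41^1⌋ = ⌊1421/41⌋ = 34
(the next term ⌊1421/41^2⌋ = 0, terminating the sum). Summing: v_41(1421!) = 34 = 34.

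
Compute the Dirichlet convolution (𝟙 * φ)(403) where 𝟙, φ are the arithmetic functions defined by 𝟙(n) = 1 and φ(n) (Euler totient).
(𝟙 * φ)(403) = 403

Divisors of 403: [1, 13, 31, 403]. For each d | 403:
  d = 1: 𝟙(1) · φ(403/1) = 1 · 360 = 360
  d = 13: 𝟙(13) · φ(403/13) = 1 · 30 = 30
  d = 31: 𝟙(31) · φ(403/31) = 1 · 12 = 12
  d = 403: 𝟙(403) · φ(403/403) = 1 · 1 = 1
Summing: (𝟙 * φ)(403) = 360 + 30 + 12 + 1 = 403.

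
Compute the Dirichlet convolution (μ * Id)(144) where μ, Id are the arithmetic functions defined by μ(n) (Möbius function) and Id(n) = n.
(μ * Id)(144) = 48

Divisors of 144: [1, 2, 3, 4, 6, 8, 9, 12, 16, 18, 24, 36, 48, 72, 144]. For each d | 144:
  d = 1: μ(1) · Id(144/1) = 1 · 144 = 144
  d = 2: μ(2) · Id(144/2) = -1 · 72 = -72
  d = 3: μ(3) · Id(144/3) = -1 · 48 = -48
  d = 4: μ(4) · Id(144/4) = 0 · 36 = 0
  d = 6: μ(6) · Id(144/6) = 1 · 24 = 24
  d = 8: μ(8) · Id(144/8) = 0 · 18 = 0
  d = 9: μ(9) · Id(144/9) = 0 · 16 = 0
  d = 12: μ(12) · Id(144/12) = 0 · 12 = 0
  d = 16: μ(16) · Id(144/16) = 0 · 9 = 0
  d = 18: μ(18) · Id(144/18) = 0 · 8 = 0
  d = 24: μ(24) · Id(144/24) = 0 · 6 = 0
  d = 36: μ(36) · Id(144/36) = 0 · 4 = 0
  d = 48: μ(48) · Id(144/48) = 0 · 3 = 0
  d = 72: μ(72) · Id(144/72) = 0 · 2 = 0
  d = 144: μ(144) · Id(144/144) = 0 · 1 = 0
Summing: (μ * Id)(144) = 144 + -72 + -48 + 0 + 24 + 0 + 0 + 0 + 0 + 0 + 0 + 0 + 0 + 0 + 0 = 48.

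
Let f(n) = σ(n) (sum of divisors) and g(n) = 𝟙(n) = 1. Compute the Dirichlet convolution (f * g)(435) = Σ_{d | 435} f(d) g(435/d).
(σ * 𝟙)(435) = 1085

Divisors of 435: [1, 3, 5, 15, 29, 87, 145, 435]. For each d | 435:
  d = 1: σ(1) · 𝟙(435/1) = 1 · 1 = 1
  d = 3: σ(3) · 𝟙(435/3) = 4 · 1 = 4
  d = 5: σ(5) · 𝟙(435/5) = 6 · 1 = 6
  d = 15: σ(15) · 𝟙(435/15) = 24 · 1 = 24
  d = 29: σ(29) · 𝟙(435/29) = 30 · 1 = 30
  d = 87: σ(87) · 𝟙(435/87) = 120 · 1 = 120
  d = 145: σ(145) · 𝟙(435/145) = 180 · 1 = 180
  d = 435: σ(435) · 𝟙(435/435) = 720 · 1 = 720
Summing: (σ * 𝟙)(435) = 1 + 4 + 6 + 24 + 30 + 120 + 180 + 720 = 1085.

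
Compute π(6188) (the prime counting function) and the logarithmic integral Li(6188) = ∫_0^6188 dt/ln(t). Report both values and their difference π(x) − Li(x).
π(6188) = 804;  Li(6188) ≈ 821.99;  π(x) − Li(x) ≈ -17.99.

Direct count of primes ≤ 6188 gives π(6188) = 804. Numerical evaluation of the logarithmic integral gives Li(6188) ≈ 821.99. The difference π(x) − Li(x) ≈ -17.99 is typically negative for small/moderate x (Li(x) overestimates), though Littlewood's theorem shows this sign changes infinitely often.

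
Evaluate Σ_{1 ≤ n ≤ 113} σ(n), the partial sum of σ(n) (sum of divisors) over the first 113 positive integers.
Σ_{n ≤ 113} σ(n) = 10513

Compute σ(n) for each 1 ≤ n ≤ 113: σ(1) = 1, σ(2) = 3, σ(3) = 4, σ(4) = 7, σ(5) = 6, σ(6) = 12, σ(7) = 8, σ(8) = 15, σ(9) = 13, σ(10) = 18, σ(11) = 12, σ(12) = 28, σ(13) = 14, σ(14) = 24, σ(15) = 24, σ(16) = 31, σ(17) = 18, σ(18) = 39, σ(19) = 20, σ(20) = 42, σ(21) = 32, σ(22) = 36, σ(23) = 24, σ(24) = 60, σ(25) = 31, σ(26) = 42, σ(27) = 40, σ(28) = 56, σ(29) = 30, σ(30) = 72, σ(31) = 32, σ(32) = 63, σ(33) = 48, σ(34) = 54, σ(35) = 48, σ(36) = 91, σ(37) = 38, σ(38) = 60, σ(39) = 56, σ(40) = 90, σ(41) = 42, σ(42) = 96, σ(43) = 44, σ(44) = 84, σ(45) = 78, σ(46) = 72, σ(47) = 48, σ(48) = 124, σ(49) = 57, σ(50) = 93, σ(51) = 72, σ(52) = 98, σ(53) = 54, σ(54) = 120, σ(55) = 72, σ(56) = 120, σ(57) = 80, σ(58) = 90, σ(59) = 60, σ(60) = 168, σ(61) = 62, σ(62) = 96, σ(63) = 104, σ(64) = 127, σ(65) = 84, σ(66) = 144, σ(67) = 68, σ(68) = 126, σ(69) = 96, σ(70) = 144, σ(71) = 72, σ(72) = 195, σ(73) = 74, σ(74) = 114, σ(75) = 124, σ(76) = 140, σ(77) = 96, σ(78) = 168, σ(79) = 80, σ(80) = 186, σ(81) = 121, σ(82) = 126, σ(83) = 84, σ(84) = 224, σ(85) = 108, σ(86) = 132, σ(87) = 120, σ(88) = 180, σ(89) = 90, σ(90) = 234, σ(91) = 112, σ(92) = 168, σ(93) = 128, σ(94) = 144, σ(95) = 120, σ(96) = 252, σ(97) = 98, σ(98) = 171, σ(99) = 156, σ(100) = 217, σ(101) = 102, σ(102) = 216, σ(103) = 104, σ(104) = 210, σ(105) = 192, σ(106) = 162, σ(107) = 108, σ(108) = 280, σ(109) = 110, σ(110) = 216, σ(111) = 152, σ(112) = 248, σ(113) = 114. Summing all 113 values: 10513. (Average order: Σ_{n ≤ x} σ(n) ~ (π²/12) x². For x = 113, (π²/12)·113² ≈ 10502.08.)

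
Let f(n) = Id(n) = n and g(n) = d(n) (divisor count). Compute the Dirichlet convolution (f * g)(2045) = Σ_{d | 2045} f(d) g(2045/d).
(Id * d)(2045) = 2877

Divisors of 2045: [1, 5, 409, 2045]. For each d | 2045:
  d = 1: Id(1) · d(2045/1) = 1 · 4 = 4
  d = 5: Id(5) · d(2045/5) = 5 · 2 = 10
  d = 409: Id(409) · d(2045/409) = 409 · 2 = 818
  d = 2045: Id(2045) · d(2045/2045) = 2045 · 1 = 2045
Summing: (Id * d)(2045) = 4 + 10 + 818 + 2045 = 2877.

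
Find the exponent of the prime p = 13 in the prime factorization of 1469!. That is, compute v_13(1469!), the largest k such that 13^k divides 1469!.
v_13(1469!) = 121

Legendre's formula: v_p(n!) = Σ_{k ≥ 1} ⌊n / p^k⌋. For p = 13, n = 1469, the terms are:
  ⌊1469/13^1⌋ = ⌊1469/13⌋ = 113
  ⌊1469/13^2⌋ = ⌊1469/169⌋ = 8
(the next term ⌊1469/13^3⌋ = 0, terminating the sum). Summing: v_13(1469!) = 113 + 8 = 121.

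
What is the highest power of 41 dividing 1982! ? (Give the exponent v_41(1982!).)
v_41(1982!) = 49

Legendre's formula: v_p(n!) = Σ_{k ≥ 1} ⌊n / p^k⌋. For p = 41, n = 1982, the terms are:
  ⌊1982/41^1⌋ = ⌊1982/41⌋ = 48
  ⌊1982/41^2⌋ = ⌊1982/1681⌋ = 1
(the next term ⌊1982/41^3⌋ = 0, terminating the sum). Summing: v_41(1982!) = 48 + 1 = 49.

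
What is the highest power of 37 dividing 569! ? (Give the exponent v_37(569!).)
v_37(569!) = 15

Legendre's formula: v_p(n!) = Σ_{k ≥ 1} ⌊n / p^k⌋. For p = 37, n = 569, the terms are:
  ⌊569/37^1⌋ = ⌊569/37⌋ = 15
(the next term ⌊569/37^2⌋ = 0, terminating the sum). Summing: v_37(569!) = 15 = 15.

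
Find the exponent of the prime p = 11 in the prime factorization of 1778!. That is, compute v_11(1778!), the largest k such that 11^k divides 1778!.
v_11(1778!) = 176

Legendre's formula: v_p(n!) = Σ_{k ≥ 1} ⌊n / p^k⌋. For p = 11, n = 1778, the terms are:
  ⌊1778/11^1⌋ = ⌊1778/11⌋ = 161
  ⌊1778/11^2⌋ = ⌊1778/121⌋ = 14
  ⌊1778/11^3⌋ = ⌊1778/1331⌋ = 1
(the next term ⌊1778/11^4⌋ = 0, terminating the sum). Summing: v_11(1778!) = 161 + 14 + 1 = 176.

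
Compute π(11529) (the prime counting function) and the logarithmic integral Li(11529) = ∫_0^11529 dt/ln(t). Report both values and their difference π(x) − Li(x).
π(11529) = 1390;  Li(11529) ≈ 1410.85;  π(x) − Li(x) ≈ -20.85.

Direct count of primes ≤ 11529 gives π(11529) = 1390. Numerical evaluation of the logarithmic integral gives Li(11529) ≈ 1410.85. The difference π(x) − Li(x) ≈ -20.85 is typically negative for small/moderate x (Li(x) overestimates), though Littlewood's theorem shows this sign changes infinitely often.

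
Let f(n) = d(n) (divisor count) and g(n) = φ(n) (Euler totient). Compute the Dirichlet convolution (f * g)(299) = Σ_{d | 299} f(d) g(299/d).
(d * φ)(299) = 336

Divisors of 299: [1, 13, 23, 299]. For each d | 299:
  d = 1: d(1) · φ(299/1) = 1 · 264 = 264
  d = 13: d(13) · φ(299/13) = 2 · 22 = 44
  d = 23: d(23) · φ(299/23) = 2 · 12 = 24
  d = 299: d(299) · φ(299/299) = 4 · 1 = 4
Summing: (d * φ)(299) = 264 + 44 + 24 + 4 = 336.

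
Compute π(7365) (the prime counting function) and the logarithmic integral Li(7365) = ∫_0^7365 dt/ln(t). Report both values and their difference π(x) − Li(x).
π(7365) = 937;  Li(7365) ≈ 955.44;  π(x) − Li(x) ≈ -18.44.

Direct count of primes ≤ 7365 gives π(7365) = 937. Numerical evaluation of the logarithmic integral gives Li(7365) ≈ 955.44. The difference π(x) − Li(x) ≈ -18.44 is typically negative for small/moderate x (Li(x) overestimates), though Littlewood's theorem shows this sign changes infinitely often.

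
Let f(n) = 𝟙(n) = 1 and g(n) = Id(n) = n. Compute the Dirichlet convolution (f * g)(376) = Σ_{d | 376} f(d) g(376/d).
(𝟙 * Id)(376) = 720

Divisors of 376: [1, 2, 4, 8, 47, 94, 188, 376]. For each d | 376:
  d = 1: 𝟙(1) · Id(376/1) = 1 · 376 = 376
  d = 2: 𝟙(2) · Id(376/2) = 1 · 188 = 188
  d = 4: 𝟙(4) · Id(376/4) = 1 · 94 = 94
  d = 8: 𝟙(8) · Id(376/8) = 1 · 47 = 47
  d = 47: 𝟙(47) · Id(376/47) = 1 · 8 = 8
  d = 94: 𝟙(94) · Id(376/94) = 1 · 4 = 4
  d = 188: 𝟙(188) · Id(376/188) = 1 · 2 = 2
  d = 376: 𝟙(376) · Id(376/376) = 1 · 1 = 1
Summing: (𝟙 * Id)(376) = 376 + 188 + 94 + 47 + 8 + 4 + 2 + 1 = 720.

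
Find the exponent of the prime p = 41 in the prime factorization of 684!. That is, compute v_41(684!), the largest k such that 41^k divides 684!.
v_41(684!) = 16

Legendre's formula: v_p(n!) = Σ_{k ≥ 1} ⌊n / p^k⌋. For p = 41, n = 684, the terms are:
  ⌊684/41^1⌋ = ⌊684/41⌋ = 16
(the next term ⌊684/41^2⌋ = 0, terminating the sum). Summing: v_41(684!) = 16 = 16.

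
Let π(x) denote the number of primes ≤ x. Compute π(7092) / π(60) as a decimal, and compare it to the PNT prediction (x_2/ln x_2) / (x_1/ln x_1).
π(7092)/π(60) = 909/17 ≈ 53.4706;  PNT prediction ≈ 54.5807.

π(60) = 17 and π(7092) = 909, so π(7092)/π(60) ≈ 53.4706. The PNT-predicted ratio is (7092/ln(7092)) / (60/ln(60)) ≈ 54.5807. The two agree to within a few percent, as expected.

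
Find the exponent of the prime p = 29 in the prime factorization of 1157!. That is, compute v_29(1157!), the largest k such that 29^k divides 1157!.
v_29(1157!) = 40

Legendre's formula: v_p(n!) = Σ_{k ≥ 1} ⌊n / p^k⌋. For p = 29, n = 1157, the terms are:
  ⌊1157/29^1⌋ = ⌊1157/29⌋ = 39
  ⌊1157/29^2⌋ = ⌊1157/841⌋ = 1
(the next term ⌊1157/29^3⌋ = 0, terminating the sum). Summing: v_29(1157!) = 39 + 1 = 40.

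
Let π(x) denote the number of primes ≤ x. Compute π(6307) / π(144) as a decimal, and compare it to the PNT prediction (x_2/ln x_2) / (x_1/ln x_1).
π(6307)/π(144) = 820/34 ≈ 24.1176;  PNT prediction ≈ 24.8783.

π(144) = 34 and π(6307) = 820, so π(6307)/π(144) ≈ 24.1176. The PNT-predicted ratio is (6307/ln(6307)) / (144/ln(144)) ≈ 24.8783. The two agree to within a few percent, as expected.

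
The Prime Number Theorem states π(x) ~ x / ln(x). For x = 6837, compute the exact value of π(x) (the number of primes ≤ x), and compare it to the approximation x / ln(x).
π(6837) = 880;  x/ln(x) ≈ 774.28;  relative error ≈ 12.01%.

Directly count primes up to 6837: π(6837) = 880. The PNT approximation gives 6837/ln(6837) ≈ 6837/8.83010 ≈ 774.28. Relative error (π(x) − x/ln(x)) / π(x) ≈ 12.01%; the approximation is known to undercount slightly (Li(x) is a better estimate).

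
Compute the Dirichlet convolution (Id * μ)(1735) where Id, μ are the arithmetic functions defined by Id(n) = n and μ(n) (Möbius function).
(Id * μ)(1735) = 1384

Divisors of 1735: [1, 5, 347, 1735]. For each d | 1735:
  d = 1: Id(1) · μ(1735/1) = 1 · 1 = 1
  d = 5: Id(5) · μ(1735/5) = 5 · -1 = -5
  d = 347: Id(347) · μ(1735/347) = 347 · -1 = -347
  d = 1735: Id(1735) · μ(1735/1735) = 1735 · 1 = 1735
Summing: (Id * μ)(1735) = 1 + -5 + -347 + 1735 = 1384.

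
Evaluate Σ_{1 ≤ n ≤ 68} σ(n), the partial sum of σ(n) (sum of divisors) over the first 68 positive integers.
Σ_{n ≤ 68} σ(n) = 3825

Compute σ(n) for each 1 ≤ n ≤ 68: σ(1) = 1, σ(2) = 3, σ(3) = 4, σ(4) = 7, σ(5) = 6, σ(6) = 12, σ(7) = 8, σ(8) = 15, σ(9) = 13, σ(10) = 18, σ(11) = 12, σ(12) = 28, σ(13) = 14, σ(14) = 24, σ(15) = 24, σ(16) = 31, σ(17) = 18, σ(18) = 39, σ(19) = 20, σ(20) = 42, σ(21) = 32, σ(22) = 36, σ(23) = 24, σ(24) = 60, σ(25) = 31, σ(26) = 42, σ(27) = 40, σ(28) = 56, σ(29) = 30, σ(30) = 72, σ(31) = 32, σ(32) = 63, σ(33) = 48, σ(34) = 54, σ(35) = 48, σ(36) = 91, σ(37) = 38, σ(38) = 60, σ(39) = 56, σ(40) = 90, σ(41) = 42, σ(42) = 96, σ(43) = 44, σ(44) = 84, σ(45) = 78, σ(46) = 72, σ(47) = 48, σ(48) = 124, σ(49) = 57, σ(50) = 93, σ(51) = 72, σ(52) = 98, σ(53) = 54, σ(54) = 120, σ(55) = 72, σ(56) = 120, σ(57) = 80, σ(58) = 90, σ(59) = 60, σ(60) = 168, σ(61) = 62, σ(62) = 96, σ(63) = 104, σ(64) = 127, σ(65) = 84, σ(66) = 144, σ(67) = 68, σ(68) = 126. Summing all 68 values: 3825. (Average order: Σ_{n ≤ x} σ(n) ~ (π²/12) x². For x = 68, (π²/12)·68² ≈ 3803.09.)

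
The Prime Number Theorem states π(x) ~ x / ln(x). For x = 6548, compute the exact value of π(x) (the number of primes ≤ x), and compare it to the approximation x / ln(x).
π(6548) = 845;  x/ln(x) ≈ 745.20;  relative error ≈ 11.81%.

Directly count primes up to 6548: π(6548) = 845. The PNT approximation gives 6548/ln(6548) ≈ 6548/8.78691 ≈ 745.20. Relative error (π(x) − x/ln(x)) / π(x) ≈ 11.81%; the approximation is known to undercount slightly (Li(x) is a better estimate).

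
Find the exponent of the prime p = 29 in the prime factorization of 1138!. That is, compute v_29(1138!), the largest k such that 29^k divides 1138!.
v_29(1138!) = 40

Legendre's formula: v_p(n!) = Σ_{k ≥ 1} ⌊n / p^k⌋. For p = 29, n = 1138, the terms are:
  ⌊1138/29^1⌋ = ⌊1138/29⌋ = 39
  ⌊1138/29^2⌋ = ⌊1138/841⌋ = 1
(the next term ⌊1138/29^3⌋ = 0, terminating the sum). Summing: v_29(1138!) = 39 + 1 = 40.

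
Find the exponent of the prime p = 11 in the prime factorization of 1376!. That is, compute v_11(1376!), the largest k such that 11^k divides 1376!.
v_11(1376!) = 137

Legendre's formula: v_p(n!) = Σ_{k ≥ 1} ⌊n / p^k⌋. For p = 11, n = 1376, the terms are:
  ⌊1376/11^1⌋ = ⌊1376/11⌋ = 125
  ⌊1376/11^2⌋ = ⌊1376/121⌋ = 11
  ⌊1376/11^3⌋ = ⌊1376/1331⌋ = 1
(the next term ⌊1376/11^4⌋ = 0, terminating the sum). Summing: v_11(1376!) = 125 + 11 + 1 = 137.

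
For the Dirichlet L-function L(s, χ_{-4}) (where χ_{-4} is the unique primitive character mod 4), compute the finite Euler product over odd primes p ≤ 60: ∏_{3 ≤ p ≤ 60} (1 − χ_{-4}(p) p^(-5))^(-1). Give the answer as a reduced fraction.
∏ = 34538337851474581952741276429072842761309710837968927162241490274877420523772051911439/34671551917835326033172056215145617687895117707924911462190255983143219500310572564480

The odd primes p ≤ 60 are [3, 5, 7, 11, 13, 17, 19, 23, 29, 31, 37, 41, 43, 47, 53, 59]. For each, χ(p) = 1 if p ≡ 1 mod 4, χ(p) = −1 if p ≡ 3 mod 4. Taking (1 − χ(p)/p^5)^(-1) = p^5/(p^5 − χ(p)): (1 − (-1)/3^5)^(-1) · (1 − (1)/5^5)^(-1) · (1 − (-1)/7^5)^(-1) · (1 − (-1)/11^5)^(-1) · (1 − (1)/13^5)^(-1) · (1 − (1)/17^5)^(-1) · (1 − (-1)/19^5)^(-1) · (1 − (-1)/23^5)^(-1) · (1 − (1)/29^5)^(-1) · (1 − (-1)/31^5)^(-1) · (1 − (1)/37^5)^(-1) · (1 − (1)/41^5)^(-1) · (1 − (-1)/43^5)^(-1) · (1 − (-1)/47^5)^(-1) · (1 − (1)/53^5)^(-1) · (1 − (-1)/59^5)^(-1) = 34538337851474581952741276429072842761309710837968927162241490274877420523772051911439/34671551917835326033172056215145617687895117707924911462190255983143219500310572564480.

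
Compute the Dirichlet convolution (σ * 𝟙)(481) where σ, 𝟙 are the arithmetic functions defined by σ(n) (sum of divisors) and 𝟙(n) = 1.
(σ * 𝟙)(481) = 585

Divisors of 481: [1, 13, 37, 481]. For each d | 481:
  d = 1: σ(1) · 𝟙(481/1) = 1 · 1 = 1
  d = 13: σ(13) · 𝟙(481/13) = 14 · 1 = 14
  d = 37: σ(37) · 𝟙(481/37) = 38 · 1 = 38
  d = 481: σ(481) · 𝟙(481/481) = 532 · 1 = 532
Summing: (σ * 𝟙)(481) = 1 + 14 + 38 + 532 = 585.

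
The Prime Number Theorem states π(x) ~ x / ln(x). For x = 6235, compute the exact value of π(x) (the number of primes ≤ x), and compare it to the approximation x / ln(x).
π(6235) = 811;  x/ln(x) ≈ 713.56;  relative error ≈ 12.02%.

Directly count primes up to 6235: π(6235) = 811. The PNT approximation gives 6235/ln(6235) ≈ 6235/8.73793 ≈ 713.56. Relative error (π(x) − x/ln(x)) / π(x) ≈ 12.02%; the approximation is known to undercount slightly (Li(x) is a better estimate).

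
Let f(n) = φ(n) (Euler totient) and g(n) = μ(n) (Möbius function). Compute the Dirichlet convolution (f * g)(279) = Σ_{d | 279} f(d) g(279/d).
(φ * μ)(279) = 116

Divisors of 279: [1, 3, 9, 31, 93, 279]. For each d | 279:
  d = 1: φ(1) · μ(279/1) = 1 · 0 = 0
  d = 3: φ(3) · μ(279/3) = 2 · 1 = 2
  d = 9: φ(9) · μ(279/9) = 6 · -1 = -6
  d = 31: φ(31) · μ(279/31) = 30 · 0 = 0
  d = 93: φ(93) · μ(279/93) = 60 · -1 = -60
  d = 279: φ(279) · μ(279/279) = 180 · 1 = 180
Summing: (φ * μ)(279) = 0 + 2 + -6 + 0 + -60 + 180 = 116.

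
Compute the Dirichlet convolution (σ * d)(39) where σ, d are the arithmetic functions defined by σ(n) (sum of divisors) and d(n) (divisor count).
(σ * d)(39) = 96

Divisors of 39: [1, 3, 13, 39]. For each d | 39:
  d = 1: σ(1) · d(39/1) = 1 · 4 = 4
  d = 3: σ(3) · d(39/3) = 4 · 2 = 8
  d = 13: σ(13) · d(39/13) = 14 · 2 = 28
  d = 39: σ(39) · d(39/39) = 56 · 1 = 56
Summing: (σ * d)(39) = 4 + 8 + 28 + 56 = 96.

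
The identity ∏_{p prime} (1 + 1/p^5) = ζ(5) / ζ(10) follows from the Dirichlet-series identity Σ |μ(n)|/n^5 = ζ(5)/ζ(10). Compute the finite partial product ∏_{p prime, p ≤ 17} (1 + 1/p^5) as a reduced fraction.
∏ = 45072610603883567072/43510716535257846875

The primes p ≤ 17 are [2, 3, 5, 7, 11, 13, 17]. For each, (1 + 1/p^5) = (p^5 + 1)/p^5. Multiplying these fractions over p ∈ [2, 3, 5, 7, 11, 13, 17] gives 45072610603883567072/43510716535257846875. (In the limit P → ∞ this tends to ζ(5)/ζ(10).)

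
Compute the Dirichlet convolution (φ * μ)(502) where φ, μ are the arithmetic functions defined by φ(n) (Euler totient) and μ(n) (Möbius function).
(φ * μ)(502) = 0

Divisors of 502: [1, 2, 251, 502]. For each d | 502:
  d = 1: φ(1) · μ(502/1) = 1 · 1 = 1
  d = 2: φ(2) · μ(502/2) = 1 · -1 = -1
  d = 251: φ(251) · μ(502/251) = 250 · -1 = -250
  d = 502: φ(502) · μ(502/502) = 250 · 1 = 250
Summing: (φ * μ)(502) = 1 + -1 + -250 + 250 = 0.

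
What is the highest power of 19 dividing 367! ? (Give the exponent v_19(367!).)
v_19(367!) = 20

Legendre's formula: v_p(n!) = Σ_{k ≥ 1} ⌊n / p^k⌋. For p = 19, n = 367, the terms are:
  ⌊367/19^1⌋ = ⌊367/19⌋ = 19
  ⌊367/19^2⌋ = ⌊367/361⌋ = 1
(the next term ⌊367/19^3⌋ = 0, terminating the sum). Summing: v_19(367!) = 19 + 1 = 20.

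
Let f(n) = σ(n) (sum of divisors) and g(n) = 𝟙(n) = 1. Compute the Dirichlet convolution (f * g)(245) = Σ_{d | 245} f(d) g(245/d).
(σ * 𝟙)(245) = 462

Divisors of 245: [1, 5, 7, 35, 49, 245]. For each d | 245:
  d = 1: σ(1) · 𝟙(245/1) = 1 · 1 = 1
  d = 5: σ(5) · 𝟙(245/5) = 6 · 1 = 6
  d = 7: σ(7) · 𝟙(245/7) = 8 · 1 = 8
  d = 35: σ(35) · 𝟙(245/35) = 48 · 1 = 48
  d = 49: σ(49) · 𝟙(245/49) = 57 · 1 = 57
  d = 245: σ(245) · 𝟙(245/245) = 342 · 1 = 342
Summing: (σ * 𝟙)(245) = 1 + 6 + 8 + 48 + 57 + 342 = 462.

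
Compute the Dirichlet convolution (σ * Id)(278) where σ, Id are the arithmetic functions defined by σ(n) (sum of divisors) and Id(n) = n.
(σ * Id)(278) = 1395

Divisors of 278: [1, 2, 139, 278]. For each d | 278:
  d = 1: σ(1) · Id(278/1) = 1 · 278 = 278
  d = 2: σ(2) · Id(278/2) = 3 · 139 = 417
  d = 139: σ(139) · Id(278/139) = 140 · 2 = 280
  d = 278: σ(278) · Id(278/278) = 420 · 1 = 420
Summing: (σ * Id)(278) = 278 + 417 + 280 + 420 = 1395.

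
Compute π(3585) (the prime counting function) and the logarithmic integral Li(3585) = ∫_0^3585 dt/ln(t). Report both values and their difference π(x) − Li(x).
π(3585) = 502;  Li(3585) ≈ 515.00;  π(x) − Li(x) ≈ -13.00.

Direct count of primes ≤ 3585 gives π(3585) = 502. Numerical evaluation of the logarithmic integral gives Li(3585) ≈ 515.00. The difference π(x) − Li(x) ≈ -13.00 is typically negative for small/moderate x (Li(x) overestimates), though Littlewood's theorem shows this sign changes infinitely often.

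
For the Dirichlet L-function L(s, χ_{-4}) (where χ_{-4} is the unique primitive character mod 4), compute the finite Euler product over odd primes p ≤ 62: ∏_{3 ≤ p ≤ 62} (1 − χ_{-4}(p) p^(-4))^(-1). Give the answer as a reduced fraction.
∏ = 81934214988902113115031508050672702841756592198516788686922065253543/82850154482442028729801746725895742819441886414557775886809038848000

The odd primes p ≤ 62 are [3, 5, 7, 11, 13, 17, 19, 23, 29, 31, 37, 41, 43, 47, 53, 59, 61]. For each, χ(p) = 1 if p ≡ 1 mod 4, χ(p) = −1 if p ≡ 3 mod 4. Taking (1 − χ(p)/p^4)^(-1) = p^4/(p^4 − χ(p)): (1 − (-1)/3^4)^(-1) · (1 − (1)/5^4)^(-1) · (1 − (-1)/7^4)^(-1) · (1 − (-1)/11^4)^(-1) · (1 − (1)/13^4)^(-1) · (1 − (1)/17^4)^(-1) · (1 − (-1)/19^4)^(-1) · (1 − (-1)/23^4)^(-1) · (1 − (1)/29^4)^(-1) · (1 − (-1)/31^4)^(-1) · (1 − (1)/37^4)^(-1) · (1 − (1)/41^4)^(-1) · (1 − (-1)/43^4)^(-1) · (1 − (-1)/47^4)^(-1) · (1 − (1)/53^4)^(-1) · (1 − (-1)/59^4)^(-1) · (1 − (1)/61^4)^(-1) = 81934214988902113115031508050672702841756592198516788686922065253543/82850154482442028729801746725895742819441886414557775886809038848000.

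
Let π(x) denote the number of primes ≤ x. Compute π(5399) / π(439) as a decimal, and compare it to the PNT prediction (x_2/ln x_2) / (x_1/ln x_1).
π(5399)/π(439) = 712/85 ≈ 8.3765;  PNT prediction ≈ 8.7072.

π(439) = 85 and π(5399) = 712, so π(5399)/π(439) ≈ 8.3765. The PNT-predicted ratio is (5399/ln(5399)) / (439/ln(439)) ≈ 8.7072. The two agree to within a few percent, as expected.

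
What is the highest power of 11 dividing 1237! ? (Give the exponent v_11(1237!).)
v_11(1237!) = 122

Legendre's formula: v_p(n!) = Σ_{k ≥ 1} ⌊n / p^k⌋. For p = 11, n = 1237, the terms are:
  ⌊1237/11^1⌋ = ⌊1237/11⌋ = 112
  ⌊1237/11^2⌋ = ⌊1237/121⌋ = 10
(the next term ⌊1237/11^3⌋ = 0, terminating the sum). Summing: v_11(1237!) = 112 + 10 = 122.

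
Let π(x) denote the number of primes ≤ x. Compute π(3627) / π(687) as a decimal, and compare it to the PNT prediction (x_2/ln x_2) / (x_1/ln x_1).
π(3627)/π(687) = 507/124 ≈ 4.0887;  PNT prediction ≈ 4.2077.

π(687) = 124 and π(3627) = 507, so π(3627)/π(687) ≈ 4.0887. The PNT-predicted ratio is (3627/ln(3627)) / (687/ln(687)) ≈ 4.2077. The two agree to within a few percent, as expected.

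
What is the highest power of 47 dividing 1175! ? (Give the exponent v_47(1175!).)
v_47(1175!) = 25

Legendre's formula: v_p(n!) = Σ_{k ≥ 1} ⌊n / p^k⌋. For p = 47, n = 1175, the terms are:
  ⌊1175/47^1⌋ = ⌊1175/47⌋ = 25
(the next term ⌊1175/47^2⌋ = 0, terminating the sum). Summing: v_47(1175!) = 25 = 25.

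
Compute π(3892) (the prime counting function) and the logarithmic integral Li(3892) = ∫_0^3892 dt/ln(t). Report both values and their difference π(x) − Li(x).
π(3892) = 539;  Li(3892) ≈ 552.32;  π(x) − Li(x) ≈ -13.32.

Direct count of primes ≤ 3892 gives π(3892) = 539. Numerical evaluation of the logarithmic integral gives Li(3892) ≈ 552.32. The difference π(x) − Li(x) ≈ -13.32 is typically negative for small/moderate x (Li(x) overestimates), though Littlewood's theorem shows this sign changes infinitely often.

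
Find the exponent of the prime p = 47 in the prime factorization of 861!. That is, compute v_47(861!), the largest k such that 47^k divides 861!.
v_47(861!) = 18

Legendre's formula: v_p(n!) = Σ_{k ≥ 1} ⌊n / p^k⌋. For p = 47, n = 861, the terms are:
  ⌊861/47^1⌋ = ⌊861/47⌋ = 18
(the next term ⌊861/47^2⌋ = 0, terminating the sum). Summing: v_47(861!) = 18 = 18.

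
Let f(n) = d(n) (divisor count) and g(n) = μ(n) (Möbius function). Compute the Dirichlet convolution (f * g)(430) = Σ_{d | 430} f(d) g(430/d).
(d * μ)(430) = 1

Divisors of 430: [1, 2, 5, 10, 43, 86, 215, 430]. For each d | 430:
  d = 1: d(1) · μ(430/1) = 1 · -1 = -1
  d = 2: d(2) · μ(430/2) = 2 · 1 = 2
  d = 5: d(5) · μ(430/5) = 2 · 1 = 2
  d = 10: d(10) · μ(430/10) = 4 · -1 = -4
  d = 43: d(43) · μ(430/43) = 2 · 1 = 2
  d = 86: d(86) · μ(430/86) = 4 · -1 = -4
  d = 215: d(215) · μ(430/215) = 4 · -1 = -4
  d = 430: d(430) · μ(430/430) = 8 · 1 = 8
Summing: (d * μ)(430) = -1 + 2 + 2 + -4 + 2 + -4 + -4 + 8 = 1.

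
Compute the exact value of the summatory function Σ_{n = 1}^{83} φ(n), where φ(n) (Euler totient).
Σ_{n ≤ 83} φ(n) = 2142

Compute φ(n) for each 1 ≤ n ≤ 83: φ(1) = 1, φ(2) = 1, φ(3) = 2, φ(4) = 2, φ(5) = 4, φ(6) = 2, φ(7) = 6, φ(8) = 4, φ(9) = 6, φ(10) = 4, φ(11) = 10, φ(12) = 4, φ(13) = 12, φ(14) = 6, φ(15) = 8, φ(16) = 8, φ(17) = 16, φ(18) = 6, φ(19) = 18, φ(20) = 8, φ(21) = 12, φ(22) = 10, φ(23) = 22, φ(24) = 8, φ(25) = 20, φ(26) = 12, φ(27) = 18, φ(28) = 12, φ(29) = 28, φ(30) = 8, φ(31) = 30, φ(32) = 16, φ(33) = 20, φ(34) = 16, φ(35) = 24, φ(36) = 12, φ(37) = 36, φ(38) = 18, φ(39) = 24, φ(40) = 16, φ(41) = 40, φ(42) = 12, φ(43) = 42, φ(44) = 20, φ(45) = 24, φ(46) = 22, φ(47) = 46, φ(48) = 16, φ(49) = 42, φ(50) = 20, φ(51) = 32, φ(52) = 24, φ(53) = 52, φ(54) = 18, φ(55) = 40, φ(56) = 24, φ(57) = 36, φ(58) = 28, φ(59) = 58, φ(60) = 16, φ(61) = 60, φ(62) = 30, φ(63) = 36, φ(64) = 32, φ(65) = 48, φ(66) = 20, φ(67) = 66, φ(68) = 32, φ(69) = 44, φ(70) = 24, φ(71) = 70, φ(72) = 24, φ(73) = 72, φ(74) = 36, φ(75) = 40, φ(76) = 36, φ(77) = 60, φ(78) = 24, φ(79) = 78, φ(80) = 32, φ(81) = 54, φ(82) = 40, φ(83) = 82. Summing all 83 values: 2142. (Average order: Σ_{n ≤ x} φ(n) ~ (3/π²) x². For x = 83, (3/π²)·83² ≈ 2094.00.)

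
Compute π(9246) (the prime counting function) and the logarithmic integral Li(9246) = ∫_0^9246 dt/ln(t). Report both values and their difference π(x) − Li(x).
π(9246) = 1146;  Li(9246) ≈ 1163.93;  π(x) − Li(x) ≈ -17.93.

Direct count of primes ≤ 9246 gives π(9246) = 1146. Numerical evaluation of the logarithmic integral gives Li(9246) ≈ 1163.93. The difference π(x) − Li(x) ≈ -17.93 is typically negative for small/moderate x (Li(x) overestimates), though Littlewood's theorem shows this sign changes infinitely often.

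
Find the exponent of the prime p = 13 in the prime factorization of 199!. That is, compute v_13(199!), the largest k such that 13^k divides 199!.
v_13(199!) = 16

Legendre's formula: v_p(n!) = Σ_{k ≥ 1} ⌊n / p^k⌋. For p = 13, n = 199, the terms are:
  ⌊199/13^1⌋ = ⌊199/13⌋ = 15
  ⌊199/13^2⌋ = ⌊199/169⌋ = 1
(the next term ⌊199/13^3⌋ = 0, terminating the sum). Summing: v_13(199!) = 15 + 1 = 16.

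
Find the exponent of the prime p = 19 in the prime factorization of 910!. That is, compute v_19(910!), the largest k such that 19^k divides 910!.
v_19(910!) = 49

Legendre's formula: v_p(n!) = Σ_{k ≥ 1} ⌊n / p^k⌋. For p = 19, n = 910, the terms are:
  ⌊910/19^1⌋ = ⌊910/19⌋ = 47
  ⌊910/19^2⌋ = ⌊910/361⌋ = 2
(the next term ⌊910/19^3⌋ = 0, terminating the sum). Summing: v_19(910!) = 47 + 2 = 49.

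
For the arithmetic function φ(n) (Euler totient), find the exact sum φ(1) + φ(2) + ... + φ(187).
Σ_{n ≤ 187} φ(n) = 10704

Compute φ(n) for each 1 ≤ n ≤ 187: φ(1) = 1, φ(2) = 1, φ(3) = 2, φ(4) = 2, φ(5) = 4, φ(6) = 2, φ(7) = 6, φ(8) = 4, φ(9) = 6, φ(10) = 4, φ(11) = 10, φ(12) = 4, φ(13) = 12, φ(14) = 6, φ(15) = 8, φ(16) = 8, φ(17) = 16, φ(18) = 6, φ(19) = 18, φ(20) = 8, φ(21) = 12, φ(22) = 10, φ(23) = 22, φ(24) = 8, φ(25) = 20, φ(26) = 12, φ(27) = 18, φ(28) = 12, φ(29) = 28, φ(30) = 8, φ(31) = 30, φ(32) = 16, φ(33) = 20, φ(34) = 16, φ(35) = 24, φ(36) = 12, φ(37) = 36, φ(38) = 18, φ(39) = 24, φ(40) = 16, φ(41) = 40, φ(42) = 12, φ(43) = 42, φ(44) = 20, φ(45) = 24, φ(46) = 22, φ(47) = 46, φ(48) = 16, φ(49) = 42, φ(50) = 20, φ(51) = 32, φ(52) = 24, φ(53) = 52, φ(54) = 18, φ(55) = 40, φ(56) = 24, φ(57) = 36, φ(58) = 28, φ(59) = 58, φ(60) = 16, φ(61) = 60, φ(62) = 30, φ(63) = 36, φ(64) = 32, φ(65) = 48, φ(66) = 20, φ(67) = 66, φ(68) = 32, φ(69) = 44, φ(70) = 24, φ(71) = 70, φ(72) = 24, φ(73) = 72, φ(74) = 36, φ(75) = 40, φ(76) = 36, φ(77) = 60, φ(78) = 24, φ(79) = 78, φ(80) = 32, φ(81) = 54, φ(82) = 40, φ(83) = 82, φ(84) = 24, φ(85) = 64, φ(86) = 42, φ(87) = 56, φ(88) = 40, φ(89) = 88, φ(90) = 24, φ(91) = 72, φ(92) = 44, φ(93) = 60, φ(94) = 46, φ(95) = 72, φ(96) = 32, φ(97) = 96, φ(98) = 42, φ(99) = 60, φ(100) = 40, φ(101) = 100, φ(102) = 32, φ(103) = 102, φ(104) = 48, φ(105) = 48, φ(106) = 52, φ(107) = 106, φ(108) = 36, φ(109) = 108, φ(110) = 40, φ(111) = 72, φ(112) = 48, φ(113) = 112, φ(114) = 36, φ(115) = 88, φ(116) = 56, φ(117) = 72, φ(118) = 58, φ(119) = 96, φ(120) = 32, φ(121) = 110, φ(122) = 60, φ(123) = 80, φ(124) = 60, φ(125) = 100, φ(126) = 36, φ(127) = 126, φ(128) = 64, φ(129) = 84, φ(130) = 48, φ(131) = 130, φ(132) = 40, φ(133) = 108, φ(134) = 66, φ(135) = 72, φ(136) = 64, φ(137) = 136, φ(138) = 44, φ(139) = 138, φ(140) = 48, φ(141) = 92, φ(142) = 70, φ(143) = 120, φ(144) = 48, φ(145) = 112, φ(146) = 72, φ(147) = 84, φ(148) = 72, φ(149) = 148, φ(150) = 40, φ(151) = 150, φ(152) = 72, φ(153) = 96, φ(154) = 60, φ(155) = 120, φ(156) = 48, φ(157) = 156, φ(158) = 78, φ(159) = 104, φ(160) = 64, φ(161) = 132, φ(162) = 54, φ(163) = 162, φ(164) = 80, φ(165) = 80, φ(166) = 82, φ(167) = 166, φ(168) = 48, φ(169) = 156, φ(170) = 64, φ(171) = 108, φ(172) = 84, φ(173) = 172, φ(174) = 56, φ(175) = 120, φ(176) = 80, φ(177) = 116, φ(178) = 88, φ(179) = 178, φ(180) = 48, φ(181) = 180, φ(182) = 72, φ(183) = 120, φ(184) = 88, φ(185) = 144, φ(186) = 60, φ(187) = 160. Summing all 187 values: 10704. (Average order: Σ_{n ≤ x} φ(n) ~ (3/π²) x². For x = 187, (3/π²)·187² ≈ 10629.30.)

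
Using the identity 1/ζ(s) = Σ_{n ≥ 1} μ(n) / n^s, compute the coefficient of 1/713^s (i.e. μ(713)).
μ(713) = 1

Factor n = 713 = 23 · 31. μ(n) = 0 if any exponent ≥ 2 (not squarefree); otherwise μ(n) = (−1)^{ω(n)} where ω(n) is the number of distinct prime factors. Applying: μ(713) = 1.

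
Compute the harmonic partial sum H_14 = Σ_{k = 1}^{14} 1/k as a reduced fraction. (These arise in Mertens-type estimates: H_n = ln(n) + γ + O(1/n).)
H_14 = 1171733/360360

Direct summation: H_14 = 1 + 1/2 + ... + 1/14. The least common denominator is lcm(1, ..., 14) = 360360; over this denominator the numerator is 360360 + 180180 + 120120 + 90090 + 72072 + 60060 + 51480 + 45045 + 40040 + 36036 + 32760 + 30030 + 27720 + 25740 = 1171733, so H_14 = 1171733/360360 (already in lowest terms) ≈ 3.25156. (The PNT-adjacent estimate ln(14) + γ ≈ 3.21627 matches within O(1/n).)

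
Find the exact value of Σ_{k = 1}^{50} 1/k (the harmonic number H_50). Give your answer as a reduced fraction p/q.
H_50 = 13943237577224054960759/3099044504245996706400

Direct summation: H_50 = 1 + 1/2 + ... + 1/50. The least common denominator is lcm(1, ..., 50) = 3099044504245996706400; over this denominator the numerator is 3099044504245996706400 + 1549522252122998353200 + 1033014834748665568800 + 774761126061499176600 + 619808900849199341280 + 516507417374332784400 + 442720643463713815200 + 387380563030749588300 + 344338278249555189600 + 309904450424599670640 + 281731318567817882400 + 258253708687166392200 + 238388038788153592800 + 221360321731856907600 + 206602966949733113760 + 193690281515374794150 + 182296735543882159200 + 172169139124777594800 + 163107605486631405600 + 154952225212299835320 + 147573547821237938400 + 140865659283908941200 + 134741065401999856800 + 129126854343583196100 + 123961780169839868256 + 119194019394076796400 + 114779426083185063200 + 110680160865928453800 + 106863603594689541600 + 103301483474866556880 + 99969177556322474400 + 96845140757687397075 + 93910439522605960800 + 91148367771941079600 + 88544128692742763040 + 86084569562388797400 + 83757959574216127200 + 81553802743315702800 + 79462679596051197600 + 77476112606149917660 + 75586451323073090400 + 73786773910618969200 + 72070802424325504800 + 70432829641954470600 + 68867655649911037920 + 67370532700999928400 + 65937117111616951200 + 64563427171791598050 + 63245806209101973600 + 61980890084919934128 = 13943237577224054960759, so H_50 = 13943237577224054960759/3099044504245996706400 (already in lowest terms) ≈ 4.49921. (The PNT-adjacent estimate ln(50) + γ ≈ 4.48924 matches within O(1/n).)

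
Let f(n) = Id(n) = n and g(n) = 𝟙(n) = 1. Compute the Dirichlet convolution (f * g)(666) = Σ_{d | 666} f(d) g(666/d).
(Id * 𝟙)(666) = 1482

Divisors of 666: [1, 2, 3, 6, 9, 18, 37, 74, 111, 222, 333, 666]. For each d | 666:
  d = 1: Id(1) · 𝟙(666/1) = 1 · 1 = 1
  d = 2: Id(2) · 𝟙(666/2) = 2 · 1 = 2
  d = 3: Id(3) · 𝟙(666/3) = 3 · 1 = 3
  d = 6: Id(6) · 𝟙(666/6) = 6 · 1 = 6
  d = 9: Id(9) · 𝟙(666/9) = 9 · 1 = 9
  d = 18: Id(18) · 𝟙(666/18) = 18 · 1 = 18
  d = 37: Id(37) · 𝟙(666/37) = 37 · 1 = 37
  d = 74: Id(74) · 𝟙(666/74) = 74 · 1 = 74
  d = 111: Id(111) · 𝟙(666/111) = 111 · 1 = 111
  d = 222: Id(222) · 𝟙(666/222) = 222 · 1 = 222
  d = 333: Id(333) · 𝟙(666/333) = 333 · 1 = 333
  d = 666: Id(666) · 𝟙(666/666) = 666 · 1 = 666
Summing: (Id * 𝟙)(666) = 1 + 2 + 3 + 6 + 9 + 18 + 37 + 74 + 111 + 222 + 333 + 666 = 1482.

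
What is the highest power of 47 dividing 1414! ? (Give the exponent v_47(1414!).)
v_47(1414!) = 30

Legendre's formula: v_p(n!) = Σ_{k ≥ 1} ⌊n / p^k⌋. For p = 47, n = 1414, the terms are:
  ⌊1414/47^1⌋ = ⌊1414/47⌋ = 30
(the next term ⌊1414/47^2⌋ = 0, terminating the sum). Summing: v_47(1414!) = 30 = 30.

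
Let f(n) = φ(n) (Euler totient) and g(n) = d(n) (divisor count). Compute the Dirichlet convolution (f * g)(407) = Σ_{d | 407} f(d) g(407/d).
(φ * d)(407) = 456

Divisors of 407: [1, 11, 37, 407]. For each d | 407:
  d = 1: φ(1) · d(407/1) = 1 · 4 = 4
  d = 11: φ(11) · d(407/11) = 10 · 2 = 20
  d = 37: φ(37) · d(407/37) = 36 · 2 = 72
  d = 407: φ(407) · d(407/407) = 360 · 1 = 360
Summing: (φ * d)(407) = 4 + 20 + 72 + 360 = 456.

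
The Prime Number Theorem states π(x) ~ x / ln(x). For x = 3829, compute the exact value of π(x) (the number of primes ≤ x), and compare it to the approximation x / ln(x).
π(3829) = 531;  x/ln(x) ≈ 464.10;  relative error ≈ 12.60%.

Directly count primes up to 3829: π(3829) = 531. The PNT approximation gives 3829/ln(3829) ≈ 3829/8.25036 ≈ 464.10. Relative error (π(x) − x/ln(x)) / π(x) ≈ 12.60%; the approximation is known to undercount slightly (Li(x) is a better estimate).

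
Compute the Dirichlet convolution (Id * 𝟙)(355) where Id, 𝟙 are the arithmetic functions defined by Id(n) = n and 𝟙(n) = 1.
(Id * 𝟙)(355) = 432

Divisors of 355: [1, 5, 71, 355]. For each d | 355:
  d = 1: Id(1) · 𝟙(355/1) = 1 · 1 = 1
  d = 5: Id(5) · 𝟙(355/5) = 5 · 1 = 5
  d = 71: Id(71) · 𝟙(355/71) = 71 · 1 = 71
  d = 355: Id(355) · 𝟙(355/355) = 355 · 1 = 355
Summing: (Id * 𝟙)(355) = 1 + 5 + 71 + 355 = 432.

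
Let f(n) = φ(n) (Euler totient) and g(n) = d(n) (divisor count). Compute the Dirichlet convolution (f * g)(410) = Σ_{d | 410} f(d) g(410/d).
(φ * d)(410) = 756

Divisors of 410: [1, 2, 5, 10, 41, 82, 205, 410]. For each d | 410:
  d = 1: φ(1) · d(410/1) = 1 · 8 = 8
  d = 2: φ(2) · d(410/2) = 1 · 4 = 4
  d = 5: φ(5) · d(410/5) = 4 · 4 = 16
  d = 10: φ(10) · d(410/10) = 4 · 2 = 8
  d = 41: φ(41) · d(410/41) = 40 · 4 = 160
  d = 82: φ(82) · d(410/82) = 40 · 2 = 80
  d = 205: φ(205) · d(410/205) = 160 · 2 = 320
  d = 410: φ(410) · d(410/410) = 160 · 1 = 160
Summing: (φ * d)(410) = 8 + 4 + 16 + 8 + 160 + 80 + 320 + 160 = 756.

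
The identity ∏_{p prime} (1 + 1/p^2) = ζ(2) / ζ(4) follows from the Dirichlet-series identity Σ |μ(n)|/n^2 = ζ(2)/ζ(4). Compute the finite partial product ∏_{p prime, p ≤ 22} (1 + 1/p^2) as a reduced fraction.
∏ = 6403780000/4257193941

The primes p ≤ 22 are [2, 3, 5, 7, 11, 13, 17, 19]. For each, (1 + 1/p^2) = (p^2 + 1)/p^2. Multiplying these fractions over p ∈ [2, 3, 5, 7, 11, 13, 17, 19] gives 6403780000/4257193941. (In the limit P → ∞ this tends to ζ(2)/ζ(4).)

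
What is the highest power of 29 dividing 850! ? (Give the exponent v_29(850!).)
v_29(850!) = 30

Legendre's formula: v_p(n!) = Σ_{k ≥ 1} ⌊n / p^k⌋. For p = 29, n = 850, the terms are:
  ⌊850/29^1⌋ = ⌊850/29⌋ = 29
  ⌊850/29^2⌋ = ⌊850/841⌋ = 1
(the next term ⌊850/29^3⌋ = 0, terminating the sum). Summing: v_29(850!) = 29 + 1 = 30.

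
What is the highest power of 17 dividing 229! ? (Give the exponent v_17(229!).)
v_17(229!) = 13

Legendre's formula: v_p(n!) = Σ_{k ≥ 1} ⌊n / p^k⌋. For p = 17, n = 229, the terms are:
  ⌊229/17^1⌋ = ⌊229/17⌋ = 13
(the next term ⌊229/17^2⌋ = 0, terminating the sum). Summing: v_17(229!) = 13 = 13.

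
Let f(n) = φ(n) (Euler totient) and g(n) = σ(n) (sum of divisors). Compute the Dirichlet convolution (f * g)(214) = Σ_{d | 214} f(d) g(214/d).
(φ * σ)(214) = 856

Divisors of 214: [1, 2, 107, 214]. For each d | 214:
  d = 1: φ(1) · σ(214/1) = 1 · 324 = 324
  d = 2: φ(2) · σ(214/2) = 1 · 108 = 108
  d = 107: φ(107) · σ(214/107) = 106 · 3 = 318
  d = 214: φ(214) · σ(214/214) = 106 · 1 = 106
Summing: (φ * σ)(214) = 324 + 108 + 318 + 106 = 856.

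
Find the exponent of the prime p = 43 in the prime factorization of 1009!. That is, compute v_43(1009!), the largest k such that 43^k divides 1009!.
v_43(1009!) = 23

Legendre's formula: v_p(n!) = Σ_{k ≥ 1} ⌊n / p^k⌋. For p = 43, n = 1009, the terms are:
  ⌊1009/43^1⌋ = ⌊1009/43⌋ = 23
(the next term ⌊1009/43^2⌋ = 0, terminating the sum). Summing: v_43(1009!) = 23 = 23.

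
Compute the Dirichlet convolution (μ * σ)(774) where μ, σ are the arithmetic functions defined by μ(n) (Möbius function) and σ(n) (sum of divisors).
(μ * σ)(774) = 774

Divisors of 774: [1, 2, 3, 6, 9, 18, 43, 86, 129, 258, 387, 774]. For each d | 774:
  d = 1: μ(1) · σ(774/1) = 1 · 1716 = 1716
  d = 2: μ(2) · σ(774/2) = -1 · 572 = -572
  d = 3: μ(3) · σ(774/3) = -1 · 528 = -528
  d = 6: μ(6) · σ(774/6) = 1 · 176 = 176
  d = 9: μ(9) · σ(774/9) = 0 · 132 = 0
  d = 18: μ(18) · σ(774/18) = 0 · 44 = 0
  d = 43: μ(43) · σ(774/43) = -1 · 39 = -39
  d = 86: μ(86) · σ(774/86) = 1 · 13 = 13
  d = 129: μ(129) · σ(774/129) = 1 · 12 = 12
  d = 258: μ(258) · σ(774/258) = -1 · 4 = -4
  d = 387: μ(387) · σ(774/387) = 0 · 3 = 0
  d = 774: μ(774) · σ(774/774) = 0 · 1 = 0
Summing: (μ * σ)(774) = 1716 + -572 + -528 + 176 + 0 + 0 + -39 + 13 + 12 + -4 + 0 + 0 = 774.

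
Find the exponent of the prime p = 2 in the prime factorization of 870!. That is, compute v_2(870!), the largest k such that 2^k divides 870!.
v_2(870!) = 864

Legendre's formula: v_p(n!) = Σ_{k ≥ 1} ⌊n / p^k⌋. For p = 2, n = 870, the terms are:
  ⌊870/2^1⌋ = ⌊870/2⌋ = 435
  ⌊870/2^2⌋ = ⌊870/4⌋ = 217
  ⌊870/2^3⌋ = ⌊870/8⌋ = 108
  ⌊870/2^4⌋ = ⌊870/16⌋ = 54
  ⌊870/2^5⌋ = ⌊870/32⌋ = 27
  ⌊870/2^6⌋ = ⌊870/64⌋ = 13
  ⌊870/2^7⌋ = ⌊870/128⌋ = 6
  ⌊870/2^8⌋ = ⌊870/256⌋ = 3
  ⌊870/2^9⌋ = ⌊870/512⌋ = 1
(the next term ⌊870/2^10⌋ = 0, terminating the sum). Summing: v_2(870!) = 435 + 217 + 108 + 54 + 27 + 13 + 6 + 3 + 1 = 864.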